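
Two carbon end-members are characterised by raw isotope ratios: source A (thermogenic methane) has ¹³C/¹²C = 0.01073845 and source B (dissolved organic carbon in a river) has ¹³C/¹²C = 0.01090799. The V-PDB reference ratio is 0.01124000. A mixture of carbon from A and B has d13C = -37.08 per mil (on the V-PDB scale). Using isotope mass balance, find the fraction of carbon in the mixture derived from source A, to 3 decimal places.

0.500

δ_A = (0.01073845/0.01124000 − 1)×1000 = (0.955378 − 1)×1000 = -44.622 per mil
δ_B = (0.01090799/0.01124000 − 1)×1000 = (0.970462 − 1)×1000 = -29.538 per mil
f_A = (δ_mix − δ_B)/(δ_A − δ_B) = (-37.08 − (-29.538))/(-44.622 − (-29.538))
f_A = -7.542 / -15.084 = 0.5000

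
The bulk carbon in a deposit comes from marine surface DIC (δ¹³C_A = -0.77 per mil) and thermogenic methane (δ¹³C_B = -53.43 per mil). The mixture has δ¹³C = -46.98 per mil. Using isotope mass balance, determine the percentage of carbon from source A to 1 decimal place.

δ_mix = f_A·δ_A + (1 − f_A)·δ_B  ⇒  f_A = (δ_mix − δ_B)/(δ_A − δ_B)
f_A = (-46.98 − (-53.43)) / (-0.77 − (-53.43))
f_A = 6.45 / 52.66 = 0.1225

12.2%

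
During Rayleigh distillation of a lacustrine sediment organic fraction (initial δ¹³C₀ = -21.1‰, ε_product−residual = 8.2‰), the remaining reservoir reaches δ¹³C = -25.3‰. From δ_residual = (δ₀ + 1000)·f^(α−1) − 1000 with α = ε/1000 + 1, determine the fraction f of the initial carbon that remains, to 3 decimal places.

0.592

α − 1 = ε/1000 = 0.0082
(δ_res + 1000)/(δ₀ + 1000) = (-25.3 + 1000)/(-21.1 + 1000) = 974.7/978.9 = 0.995709
f = 0.995709^(1/0.0082) = exp(ln(0.995709)/0.0082) = exp(-0.00430/0.0082)
f = exp(-0.5244) = 0.5919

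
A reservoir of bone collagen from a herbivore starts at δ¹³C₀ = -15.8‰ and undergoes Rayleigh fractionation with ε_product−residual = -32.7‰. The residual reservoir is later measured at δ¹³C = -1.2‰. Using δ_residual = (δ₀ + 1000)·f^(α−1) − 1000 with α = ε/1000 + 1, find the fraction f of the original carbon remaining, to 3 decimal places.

0.637

α − 1 = ε/1000 = -0.0327
(δ_res + 1000)/(δ₀ + 1000) = (-1.2 + 1000)/(-15.8 + 1000) = 998.8/984.2 = 1.014834
f = 1.014834^(1/-0.0327) = exp(ln(1.014834)/-0.0327) = exp(0.01473/-0.0327)
f = exp(-0.4503) = 0.6374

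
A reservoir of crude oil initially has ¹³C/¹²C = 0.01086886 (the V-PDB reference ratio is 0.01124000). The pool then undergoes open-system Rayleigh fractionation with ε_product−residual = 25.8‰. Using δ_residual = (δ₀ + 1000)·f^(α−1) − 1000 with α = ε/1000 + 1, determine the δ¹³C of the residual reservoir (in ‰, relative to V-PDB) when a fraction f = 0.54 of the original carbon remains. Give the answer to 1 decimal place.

-48.3‰

δ₀ = (0.01086886/0.01124000 − 1)×1000 = (0.966980 − 1)×1000 = -33.020‰
α − 1 = ε/1000 = 0.0258
f^(α−1) = 0.54^(0.0258) = 0.984228
δ_res = (-33.020 + 1000) × 0.984228 − 1000 = 951.729 − 1000 = -48.27‰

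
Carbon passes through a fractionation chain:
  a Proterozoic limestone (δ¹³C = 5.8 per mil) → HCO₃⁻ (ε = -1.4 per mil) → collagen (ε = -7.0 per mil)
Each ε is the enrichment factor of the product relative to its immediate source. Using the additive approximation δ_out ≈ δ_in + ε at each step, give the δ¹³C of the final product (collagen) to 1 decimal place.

-2.6 per mil

step 1: δ ≈ 5.8 + (-1.4) = 4.4 per mil
step 2: δ ≈ 4.4 + (-7.0) = -2.6 per mil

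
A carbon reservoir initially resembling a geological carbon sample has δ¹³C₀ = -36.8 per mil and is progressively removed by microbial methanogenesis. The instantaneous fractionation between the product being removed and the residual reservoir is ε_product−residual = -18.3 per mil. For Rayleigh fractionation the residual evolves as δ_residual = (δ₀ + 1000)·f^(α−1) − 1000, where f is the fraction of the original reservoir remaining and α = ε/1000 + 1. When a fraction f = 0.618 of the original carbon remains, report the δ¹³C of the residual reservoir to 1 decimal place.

-28.3 per mil

Rayleigh residual: δ_res = (δ₀ + 1000)·f^(α−1) − 1000
α = ε/1000 + 1 = 0.98170, so α − 1 = -0.01830
f^(α−1) = 0.618^(-0.01830) = 1.008846
δ_res = (-36.8 + 1000) × 1.008846 − 1000 = 971.721 − 1000 = -28.28 per mil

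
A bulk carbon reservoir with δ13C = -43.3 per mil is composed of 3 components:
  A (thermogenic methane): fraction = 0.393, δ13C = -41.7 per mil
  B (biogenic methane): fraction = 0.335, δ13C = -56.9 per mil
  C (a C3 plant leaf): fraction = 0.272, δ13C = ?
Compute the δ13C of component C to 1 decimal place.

-28.9 per mil

Isotope mass balance: δ_bulk = Σ fᵢ·δᵢ.
-43.3 = 0.393×(-41.7) + 0.335×(-56.9) + 0.272×δ_C
0.272·δ_C = -43.3 − (-35.450) = -7.850
δ_C = -7.850 / 0.272 = -28.86 per mil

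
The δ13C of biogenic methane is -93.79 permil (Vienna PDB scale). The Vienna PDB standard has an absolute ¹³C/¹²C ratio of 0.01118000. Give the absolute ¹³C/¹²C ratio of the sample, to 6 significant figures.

R_sample = R_standard × (δ13C/1000 + 1)
R_sample = 0.01118000 × (-93.79/1000 + 1) = 0.01118000 × 0.906210
R_sample = 0.0101314

0.0101314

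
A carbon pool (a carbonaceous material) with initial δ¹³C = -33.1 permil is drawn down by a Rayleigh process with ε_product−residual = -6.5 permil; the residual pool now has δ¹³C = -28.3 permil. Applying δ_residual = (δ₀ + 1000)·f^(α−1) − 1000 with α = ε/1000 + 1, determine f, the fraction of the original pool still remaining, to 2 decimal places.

0.47

α − 1 = ε/1000 = -0.0065
(δ_res + 1000)/(δ₀ + 1000) = (-28.3 + 1000)/(-33.1 + 1000) = 971.7/966.9 = 1.004964
f = 1.004964^(1/-0.0065) = exp(ln(1.004964)/-0.0065) = exp(0.00495/-0.0065)
f = exp(-0.7619) = 0.4668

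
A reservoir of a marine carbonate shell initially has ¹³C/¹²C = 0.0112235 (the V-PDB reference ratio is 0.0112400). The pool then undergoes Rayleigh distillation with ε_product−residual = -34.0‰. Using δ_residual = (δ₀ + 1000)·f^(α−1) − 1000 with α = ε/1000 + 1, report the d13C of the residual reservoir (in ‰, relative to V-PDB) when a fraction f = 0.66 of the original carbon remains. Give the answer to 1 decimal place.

δ₀ = (0.0112235/0.0112400 − 1)×1000 = (0.998532 − 1)×1000 = -1.468‰
α − 1 = ε/1000 = -0.0340
f^(α−1) = 0.66^(-0.0340) = 1.014228
δ_res = (-1.468 + 1000) × 1.014228 − 1000 = 1012.739 − 1000 = 12.74‰

12.7‰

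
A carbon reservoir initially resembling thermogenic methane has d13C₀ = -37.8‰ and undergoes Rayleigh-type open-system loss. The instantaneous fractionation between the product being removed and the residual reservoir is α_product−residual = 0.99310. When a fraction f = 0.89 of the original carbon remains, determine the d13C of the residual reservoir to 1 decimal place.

Rayleigh residual: δ_res = (δ₀ + 1000)·f^(α−1) − 1000
α − 1 = -0.00690
f^(α−1) = 0.89^(-0.00690) = 1.000804
δ_res = (-37.8 + 1000) × 1.000804 − 1000 = 962.974 − 1000 = -37.03‰

-37.0‰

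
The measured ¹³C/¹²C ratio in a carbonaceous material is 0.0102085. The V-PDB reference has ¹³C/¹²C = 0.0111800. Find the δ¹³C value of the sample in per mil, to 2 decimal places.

-86.90 per mil

δ¹³C = (R_sample / R_standard − 1) × 1000
R_sample / R_standard = 0.0102085 / 0.0111800 = 0.913104
δ¹³C = (0.913104 − 1) × 1000 = -86.896 per mil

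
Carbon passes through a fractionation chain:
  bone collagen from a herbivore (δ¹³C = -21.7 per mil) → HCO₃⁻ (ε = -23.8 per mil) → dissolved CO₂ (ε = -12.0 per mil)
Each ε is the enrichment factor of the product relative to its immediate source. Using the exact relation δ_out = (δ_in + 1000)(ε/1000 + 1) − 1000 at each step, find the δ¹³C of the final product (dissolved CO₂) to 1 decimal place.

step 1: δ = (-21.70 + 1000)·(-23.8/1000 + 1) − 1000 = -44.98 per mil
step 2: δ = (-44.98 + 1000)·(-12.0/1000 + 1) − 1000 = -56.44 per mil

-56.4 per mil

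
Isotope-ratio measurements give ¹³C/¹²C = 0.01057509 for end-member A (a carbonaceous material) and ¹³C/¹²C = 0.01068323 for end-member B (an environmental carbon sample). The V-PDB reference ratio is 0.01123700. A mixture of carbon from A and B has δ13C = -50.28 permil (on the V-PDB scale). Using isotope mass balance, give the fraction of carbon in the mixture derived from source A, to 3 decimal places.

0.104

δ_A = (0.01057509/0.01123700 − 1)×1000 = (0.941095 − 1)×1000 = -58.905 permil
δ_B = (0.01068323/0.01123700 − 1)×1000 = (0.950719 − 1)×1000 = -49.281 permil
f_A = (δ_mix − δ_B)/(δ_A − δ_B) = (-50.28 − (-49.281))/(-58.905 − (-49.281))
f_A = -0.999 / -9.624 = 0.1038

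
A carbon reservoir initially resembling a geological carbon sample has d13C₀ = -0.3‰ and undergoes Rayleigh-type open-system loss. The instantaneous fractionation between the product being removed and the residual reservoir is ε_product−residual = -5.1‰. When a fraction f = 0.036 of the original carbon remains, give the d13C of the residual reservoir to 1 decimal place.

16.8‰

Rayleigh residual: δ_res = (δ₀ + 1000)·f^(α−1) − 1000
α = ε/1000 + 1 = 0.99490, so α − 1 = -0.00510
f^(α−1) = 0.036^(-0.00510) = 1.017098
δ_res = (-0.3 + 1000) × 1.017098 − 1000 = 1016.793 − 1000 = 16.79‰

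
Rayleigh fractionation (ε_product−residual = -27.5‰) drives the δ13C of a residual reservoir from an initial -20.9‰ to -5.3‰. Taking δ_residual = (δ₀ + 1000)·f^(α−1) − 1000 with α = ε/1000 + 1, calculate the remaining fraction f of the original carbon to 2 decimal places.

0.56

α − 1 = ε/1000 = -0.0275
(δ_res + 1000)/(δ₀ + 1000) = (-5.3 + 1000)/(-20.9 + 1000) = 994.7/979.1 = 1.015933
f = 1.015933^(1/-0.0275) = exp(ln(1.015933)/-0.0275) = exp(0.01581/-0.0275)
f = exp(-0.5748) = 0.5628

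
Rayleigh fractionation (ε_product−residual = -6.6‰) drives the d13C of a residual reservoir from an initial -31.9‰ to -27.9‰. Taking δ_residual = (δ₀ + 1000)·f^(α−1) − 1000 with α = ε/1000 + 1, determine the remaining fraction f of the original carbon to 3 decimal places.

0.535

α − 1 = ε/1000 = -0.0066
(δ_res + 1000)/(δ₀ + 1000) = (-27.9 + 1000)/(-31.9 + 1000) = 972.1/968.1 = 1.004132
f = 1.004132^(1/-0.0066) = exp(ln(1.004132)/-0.0066) = exp(0.00412/-0.0066)
f = exp(-0.6247) = 0.5354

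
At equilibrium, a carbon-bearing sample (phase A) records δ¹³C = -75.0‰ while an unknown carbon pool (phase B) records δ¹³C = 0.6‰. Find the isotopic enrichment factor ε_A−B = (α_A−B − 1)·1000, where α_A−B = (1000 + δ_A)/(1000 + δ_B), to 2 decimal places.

α_A−B = (1000 + -75.0) / (1000 + 0.6) = 925.0 / 1000.6 = 0.924445
ε_A−B = (0.924445 − 1) × 1000 = -75.555‰
(The approximation ε ≈ δ_A − δ_B would give -75.6‰.)

-75.55‰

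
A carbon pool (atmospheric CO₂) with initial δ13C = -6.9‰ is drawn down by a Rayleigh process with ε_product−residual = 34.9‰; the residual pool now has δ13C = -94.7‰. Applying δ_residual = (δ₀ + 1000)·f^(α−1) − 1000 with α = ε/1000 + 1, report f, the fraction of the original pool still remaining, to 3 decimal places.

α − 1 = ε/1000 = 0.0349
(δ_res + 1000)/(δ₀ + 1000) = (-94.7 + 1000)/(-6.9 + 1000) = 905.3/993.1 = 0.911590
f = 0.911590^(1/0.0349) = exp(ln(0.911590)/0.0349) = exp(-0.09256/0.0349)
f = exp(-2.6523) = 0.0705

0.070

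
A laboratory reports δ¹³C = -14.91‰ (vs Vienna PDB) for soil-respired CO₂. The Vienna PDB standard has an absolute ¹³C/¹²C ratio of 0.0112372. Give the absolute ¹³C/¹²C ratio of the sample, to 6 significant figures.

0.0110697

R_sample = R_standard × (δ¹³C/1000 + 1)
R_sample = 0.0112372 × (-14.91/1000 + 1) = 0.0112372 × 0.985090
R_sample = 0.0110697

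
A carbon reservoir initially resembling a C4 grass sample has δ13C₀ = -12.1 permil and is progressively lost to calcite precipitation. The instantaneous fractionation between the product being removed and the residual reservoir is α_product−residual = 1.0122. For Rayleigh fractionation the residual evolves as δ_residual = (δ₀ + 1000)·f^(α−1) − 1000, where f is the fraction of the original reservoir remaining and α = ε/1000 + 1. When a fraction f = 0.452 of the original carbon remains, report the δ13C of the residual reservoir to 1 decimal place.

Rayleigh residual: δ_res = (δ₀ + 1000)·f^(α−1) − 1000
α − 1 = 0.01220
f^(α−1) = 0.452^(0.01220) = 0.990359
δ_res = (-12.1 + 1000) × 0.990359 − 1000 = 978.376 − 1000 = -21.62 permil

-21.6 permil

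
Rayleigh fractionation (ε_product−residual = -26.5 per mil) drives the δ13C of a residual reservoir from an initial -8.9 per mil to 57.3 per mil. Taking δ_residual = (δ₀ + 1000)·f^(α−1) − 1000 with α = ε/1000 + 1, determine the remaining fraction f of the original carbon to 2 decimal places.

0.09

α − 1 = ε/1000 = -0.0265
(δ_res + 1000)/(δ₀ + 1000) = (57.3 + 1000)/(-8.9 + 1000) = 1057.3/991.1 = 1.066794
f = 1.066794^(1/-0.0265) = exp(ln(1.066794)/-0.0265) = exp(0.06466/-0.0265)
f = exp(-2.4399) = 0.0872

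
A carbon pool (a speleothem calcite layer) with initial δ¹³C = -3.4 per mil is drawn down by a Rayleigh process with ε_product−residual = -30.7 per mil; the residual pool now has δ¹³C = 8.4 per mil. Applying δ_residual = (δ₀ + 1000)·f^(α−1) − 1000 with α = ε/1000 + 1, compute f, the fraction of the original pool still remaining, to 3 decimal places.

α − 1 = ε/1000 = -0.0307
(δ_res + 1000)/(δ₀ + 1000) = (8.4 + 1000)/(-3.4 + 1000) = 1008.4/996.6 = 1.011840
f = 1.011840^(1/-0.0307) = exp(ln(1.011840)/-0.0307) = exp(0.01177/-0.0307)
f = exp(-0.3834) = 0.6815

0.682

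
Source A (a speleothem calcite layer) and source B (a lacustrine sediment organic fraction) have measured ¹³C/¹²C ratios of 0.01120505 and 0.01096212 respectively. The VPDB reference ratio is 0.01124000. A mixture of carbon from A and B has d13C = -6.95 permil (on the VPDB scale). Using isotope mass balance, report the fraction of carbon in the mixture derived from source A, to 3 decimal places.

δ_A = (0.01120505/0.01124000 − 1)×1000 = (0.996891 − 1)×1000 = -3.109 permil
δ_B = (0.01096212/0.01124000 − 1)×1000 = (0.975278 − 1)×1000 = -24.722 permil
f_A = (δ_mix − δ_B)/(δ_A − δ_B) = (-6.95 − (-24.722))/(-3.109 − (-24.722))
f_A = 17.772 / 21.613 = 0.8223

0.822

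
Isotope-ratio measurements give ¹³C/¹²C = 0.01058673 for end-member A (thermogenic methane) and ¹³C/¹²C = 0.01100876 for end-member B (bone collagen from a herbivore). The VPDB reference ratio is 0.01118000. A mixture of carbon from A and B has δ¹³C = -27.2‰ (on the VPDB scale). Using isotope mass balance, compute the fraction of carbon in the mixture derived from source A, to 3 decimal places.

δ_A = (0.01058673/0.01118000 − 1)×1000 = (0.946935 − 1)×1000 = -53.065‰
δ_B = (0.01100876/0.01118000 − 1)×1000 = (0.984683 − 1)×1000 = -15.317‰
f_A = (δ_mix − δ_B)/(δ_A − δ_B) = (-27.2 − (-15.317))/(-53.065 − (-15.317))
f_A = -11.883 / -37.749 = 0.3148

0.315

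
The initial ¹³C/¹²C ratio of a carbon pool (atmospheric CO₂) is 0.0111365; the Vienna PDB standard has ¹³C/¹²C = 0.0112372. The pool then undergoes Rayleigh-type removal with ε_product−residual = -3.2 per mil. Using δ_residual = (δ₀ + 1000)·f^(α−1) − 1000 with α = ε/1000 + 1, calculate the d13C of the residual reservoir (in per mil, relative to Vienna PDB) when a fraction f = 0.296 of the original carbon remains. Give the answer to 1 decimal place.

δ₀ = (0.0111365/0.0112372 − 1)×1000 = (0.991039 − 1)×1000 = -8.961 per mil
α − 1 = ε/1000 = -0.0032
f^(α−1) = 0.296^(-0.0032) = 1.003903
δ_res = (-8.961 + 1000) × 1.003903 − 1000 = 994.907 − 1000 = -5.09 per mil

-5.1 per mil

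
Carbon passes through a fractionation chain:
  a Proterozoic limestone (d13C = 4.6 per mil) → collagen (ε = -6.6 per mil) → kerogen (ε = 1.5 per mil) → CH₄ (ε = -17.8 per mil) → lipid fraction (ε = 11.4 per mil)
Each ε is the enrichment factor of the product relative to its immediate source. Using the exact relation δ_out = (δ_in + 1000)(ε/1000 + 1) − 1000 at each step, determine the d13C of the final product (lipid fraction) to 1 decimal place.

step 1: δ = (4.60 + 1000)·(-6.6/1000 + 1) − 1000 = -2.03 per mil
step 2: δ = (-2.03 + 1000)·(1.5/1000 + 1) − 1000 = -0.53 per mil
step 3: δ = (-0.53 + 1000)·(-17.8/1000 + 1) − 1000 = -18.32 per mil
step 4: δ = (-18.32 + 1000)·(11.4/1000 + 1) − 1000 = -7.13 per mil

-7.1 per mil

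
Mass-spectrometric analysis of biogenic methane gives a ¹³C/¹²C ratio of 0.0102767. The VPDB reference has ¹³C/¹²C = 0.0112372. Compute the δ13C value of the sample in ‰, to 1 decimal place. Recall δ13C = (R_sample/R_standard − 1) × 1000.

-85.5‰

δ13C = (R_sample / R_standard − 1) × 1000
R_sample / R_standard = 0.0102767 / 0.0112372 = 0.914525
δ13C = (0.914525 − 1) × 1000 = -85.48‰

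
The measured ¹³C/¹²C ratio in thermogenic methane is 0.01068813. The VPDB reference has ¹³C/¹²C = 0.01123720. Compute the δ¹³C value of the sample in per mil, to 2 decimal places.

-48.86 per mil

δ¹³C = (R_sample / R_standard − 1) × 1000
R_sample / R_standard = 0.01068813 / 0.01123720 = 0.951138
δ¹³C = (0.951138 − 1) × 1000 = -48.862 per mil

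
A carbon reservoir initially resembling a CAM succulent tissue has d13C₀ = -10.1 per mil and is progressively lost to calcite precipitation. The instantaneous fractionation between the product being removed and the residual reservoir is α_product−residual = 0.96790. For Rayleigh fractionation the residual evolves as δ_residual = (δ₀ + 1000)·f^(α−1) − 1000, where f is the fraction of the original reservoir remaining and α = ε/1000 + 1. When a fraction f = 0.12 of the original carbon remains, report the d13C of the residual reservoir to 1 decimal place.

59.6 per mil

Rayleigh residual: δ_res = (δ₀ + 1000)·f^(α−1) − 1000
α − 1 = -0.03210
f^(α−1) = 0.12^(-0.03210) = 1.070430
δ_res = (-10.1 + 1000) × 1.070430 − 1000 = 1059.619 − 1000 = 59.62 per mil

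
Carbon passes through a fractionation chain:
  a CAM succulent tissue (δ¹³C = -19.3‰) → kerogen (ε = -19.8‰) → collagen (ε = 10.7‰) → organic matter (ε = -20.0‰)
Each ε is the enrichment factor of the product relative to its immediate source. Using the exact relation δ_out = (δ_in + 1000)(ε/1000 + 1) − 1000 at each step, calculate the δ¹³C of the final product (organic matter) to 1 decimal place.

step 1: δ = (-19.30 + 1000)·(-19.8/1000 + 1) − 1000 = -38.72‰
step 2: δ = (-38.72 + 1000)·(10.7/1000 + 1) − 1000 = -28.43‰
step 3: δ = (-28.43 + 1000)·(-20.0/1000 + 1) − 1000 = -47.86‰

-47.9‰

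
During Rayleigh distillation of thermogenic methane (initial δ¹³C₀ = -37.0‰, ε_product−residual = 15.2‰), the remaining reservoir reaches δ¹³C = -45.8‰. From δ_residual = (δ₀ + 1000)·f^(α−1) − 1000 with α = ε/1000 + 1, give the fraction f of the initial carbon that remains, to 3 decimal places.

0.547

α − 1 = ε/1000 = 0.0152
(δ_res + 1000)/(δ₀ + 1000) = (-45.8 + 1000)/(-37.0 + 1000) = 954.2/963.0 = 0.990862
f = 0.990862^(1/0.0152) = exp(ln(0.990862)/0.0152) = exp(-0.00918/0.0152)
f = exp(-0.6040) = 0.5466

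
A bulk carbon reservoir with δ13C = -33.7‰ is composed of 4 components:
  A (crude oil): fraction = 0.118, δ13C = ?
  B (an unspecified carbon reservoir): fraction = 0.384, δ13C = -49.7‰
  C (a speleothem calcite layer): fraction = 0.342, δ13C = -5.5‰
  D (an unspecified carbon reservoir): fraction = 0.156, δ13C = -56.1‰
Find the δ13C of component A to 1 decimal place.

Isotope mass balance: δ_bulk = Σ fᵢ·δᵢ.
-33.7 = 0.118×δ_A + 0.384×(-49.7) + 0.342×(-5.5) + 0.156×(-56.1)
0.118·δ_A = -33.7 − (-29.717) = -3.983
δ_A = -3.983 / 0.118 = -33.75‰

-33.8‰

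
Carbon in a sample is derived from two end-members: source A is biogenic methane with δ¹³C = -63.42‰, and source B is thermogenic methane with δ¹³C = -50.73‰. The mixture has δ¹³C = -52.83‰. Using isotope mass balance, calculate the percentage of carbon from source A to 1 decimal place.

16.5%

δ_mix = f_A·δ_A + (1 − f_A)·δ_B  ⇒  f_A = (δ_mix − δ_B)/(δ_A − δ_B)
f_A = (-52.83 − (-50.73)) / (-63.42 − (-50.73))
f_A = -2.10 / -12.69 = 0.1655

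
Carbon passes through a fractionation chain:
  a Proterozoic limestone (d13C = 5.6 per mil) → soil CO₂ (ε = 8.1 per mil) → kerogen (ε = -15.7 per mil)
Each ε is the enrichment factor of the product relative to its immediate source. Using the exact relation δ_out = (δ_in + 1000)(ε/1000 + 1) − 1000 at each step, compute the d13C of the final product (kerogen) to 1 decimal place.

-2.2 per mil

step 1: δ = (5.60 + 1000)·(8.1/1000 + 1) − 1000 = 13.75 per mil
step 2: δ = (13.75 + 1000)·(-15.7/1000 + 1) − 1000 = -2.17 per mil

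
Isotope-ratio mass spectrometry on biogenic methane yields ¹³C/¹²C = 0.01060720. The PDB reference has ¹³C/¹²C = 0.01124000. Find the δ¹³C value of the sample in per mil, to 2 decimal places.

-56.30 per mil

δ¹³C = (R_sample / R_standard − 1) × 1000
R_sample / R_standard = 0.01060720 / 0.01124000 = 0.943701
δ¹³C = (0.943701 − 1) × 1000 = -56.299 per mil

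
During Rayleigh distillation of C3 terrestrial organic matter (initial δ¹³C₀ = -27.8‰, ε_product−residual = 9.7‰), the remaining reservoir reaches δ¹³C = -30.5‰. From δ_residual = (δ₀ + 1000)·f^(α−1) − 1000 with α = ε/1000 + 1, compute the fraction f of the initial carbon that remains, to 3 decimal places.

α − 1 = ε/1000 = 0.0097
(δ_res + 1000)/(δ₀ + 1000) = (-30.5 + 1000)/(-27.8 + 1000) = 969.5/972.2 = 0.997223
f = 0.997223^(1/0.0097) = exp(ln(0.997223)/0.0097) = exp(-0.00278/0.0097)
f = exp(-0.2867) = 0.7507

0.751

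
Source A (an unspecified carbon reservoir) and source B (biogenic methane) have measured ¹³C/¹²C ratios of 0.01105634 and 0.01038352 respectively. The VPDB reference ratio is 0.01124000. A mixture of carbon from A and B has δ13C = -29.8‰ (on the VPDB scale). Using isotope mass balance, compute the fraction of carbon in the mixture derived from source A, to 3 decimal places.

0.775

δ_A = (0.01105634/0.01124000 − 1)×1000 = (0.983660 − 1)×1000 = -16.340‰
δ_B = (0.01038352/0.01124000 − 1)×1000 = (0.923801 − 1)×1000 = -76.199‰
f_A = (δ_mix − δ_B)/(δ_A − δ_B) = (-29.8 − (-76.199))/(-16.340 − (-76.199))
f_A = 46.399 / 59.859 = 0.7751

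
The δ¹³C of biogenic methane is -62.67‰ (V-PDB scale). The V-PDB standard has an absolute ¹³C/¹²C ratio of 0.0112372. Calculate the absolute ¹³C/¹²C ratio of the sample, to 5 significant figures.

0.010533

R_sample = R_standard × (δ¹³C/1000 + 1)
R_sample = 0.0112372 × (-62.67/1000 + 1) = 0.0112372 × 0.937330
R_sample = 0.0105330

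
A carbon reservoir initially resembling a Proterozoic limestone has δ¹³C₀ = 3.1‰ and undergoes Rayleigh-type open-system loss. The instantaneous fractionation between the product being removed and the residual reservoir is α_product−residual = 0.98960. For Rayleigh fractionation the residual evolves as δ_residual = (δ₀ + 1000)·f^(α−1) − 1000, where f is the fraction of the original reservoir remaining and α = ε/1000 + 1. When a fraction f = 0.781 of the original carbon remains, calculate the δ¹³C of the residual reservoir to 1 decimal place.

Rayleigh residual: δ_res = (δ₀ + 1000)·f^(α−1) − 1000
α − 1 = -0.01040
f^(α−1) = 0.781^(-0.01040) = 1.002574
δ_res = (3.1 + 1000) × 1.002574 − 1000 = 1005.682 − 1000 = 5.68‰

5.7‰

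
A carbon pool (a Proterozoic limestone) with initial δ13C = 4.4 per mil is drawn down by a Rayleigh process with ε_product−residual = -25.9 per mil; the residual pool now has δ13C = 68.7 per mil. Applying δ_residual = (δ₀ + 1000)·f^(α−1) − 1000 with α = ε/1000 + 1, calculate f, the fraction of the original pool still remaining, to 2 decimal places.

0.09

α − 1 = ε/1000 = -0.0259
(δ_res + 1000)/(δ₀ + 1000) = (68.7 + 1000)/(4.4 + 1000) = 1068.7/1004.4 = 1.064018
f = 1.064018^(1/-0.0259) = exp(ln(1.064018)/-0.0259) = exp(0.06205/-0.0259)
f = exp(-2.3959) = 0.0911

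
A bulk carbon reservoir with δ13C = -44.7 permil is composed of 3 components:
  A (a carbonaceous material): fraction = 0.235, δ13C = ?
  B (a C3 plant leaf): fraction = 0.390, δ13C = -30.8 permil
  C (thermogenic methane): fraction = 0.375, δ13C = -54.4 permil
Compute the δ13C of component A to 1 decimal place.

Isotope mass balance: δ_bulk = Σ fᵢ·δᵢ.
-44.7 = 0.235×δ_A + 0.390×(-30.8) + 0.375×(-54.4)
0.235·δ_A = -44.7 − (-32.412) = -12.288
δ_A = -12.288 / 0.235 = -52.29 permil

-52.3 permil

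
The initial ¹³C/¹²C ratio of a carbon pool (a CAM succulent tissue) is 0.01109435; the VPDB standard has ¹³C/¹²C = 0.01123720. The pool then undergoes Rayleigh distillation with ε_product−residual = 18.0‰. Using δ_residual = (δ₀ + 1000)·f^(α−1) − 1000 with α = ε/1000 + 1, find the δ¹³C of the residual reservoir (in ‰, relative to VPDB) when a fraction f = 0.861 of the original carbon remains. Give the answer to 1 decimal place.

δ₀ = (0.01109435/0.01123720 − 1)×1000 = (0.987288 − 1)×1000 = -12.712‰
α − 1 = ε/1000 = 0.0180
f^(α−1) = 0.861^(0.0180) = 0.997310
δ_res = (-12.712 + 1000) × 0.997310 − 1000 = 984.632 − 1000 = -15.37‰

-15.4‰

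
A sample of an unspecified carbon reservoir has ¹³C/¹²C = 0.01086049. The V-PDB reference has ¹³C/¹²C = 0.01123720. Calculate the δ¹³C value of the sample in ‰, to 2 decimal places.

δ¹³C = (R_sample / R_standard − 1) × 1000
R_sample / R_standard = 0.01086049 / 0.01123720 = 0.966477
δ¹³C = (0.966477 − 1) × 1000 = -33.523‰

-33.52‰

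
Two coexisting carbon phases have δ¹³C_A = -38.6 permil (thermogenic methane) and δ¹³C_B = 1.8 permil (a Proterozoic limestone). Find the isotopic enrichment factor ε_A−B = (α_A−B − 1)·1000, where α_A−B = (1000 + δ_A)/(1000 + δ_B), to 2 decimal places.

-40.33 permil

α_A−B = (1000 + -38.6) / (1000 + 1.8) = 961.4 / 1001.8 = 0.959673
ε_A−B = (0.959673 − 1) × 1000 = -40.327 permil
(The approximation ε ≈ δ_A − δ_B would give -40.4 permil.)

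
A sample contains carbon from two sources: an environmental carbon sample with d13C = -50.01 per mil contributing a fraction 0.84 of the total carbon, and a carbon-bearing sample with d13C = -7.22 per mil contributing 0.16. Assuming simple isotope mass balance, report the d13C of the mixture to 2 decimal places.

-43.16 per mil

δ_mix = f_A·δ_A + f_B·δ_B
δ_mix = 0.84 × (-50.01) + 0.16 × (-7.22)
δ_mix = -42.008 + -1.155 = -43.164 per mil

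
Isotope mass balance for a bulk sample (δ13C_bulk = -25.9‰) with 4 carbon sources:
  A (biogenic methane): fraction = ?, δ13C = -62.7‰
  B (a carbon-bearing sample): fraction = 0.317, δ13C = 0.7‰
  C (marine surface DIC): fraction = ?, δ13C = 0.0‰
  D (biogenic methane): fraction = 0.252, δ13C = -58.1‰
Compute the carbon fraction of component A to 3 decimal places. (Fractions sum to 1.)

Let f_A and f_C be the unknown fractions; fractions sum to 1 so f_A + f_C = 0.431.
Mass balance: Σ fᵢ·δᵢ = δ_bulk ⇒ f_A·(-62.7) + f_C·(-0.0) = -25.9 − (-14.419) = -11.481
Substitute f_C = 0.431 − f_A:
f_A·(-62.7 − -0.0) = -11.481 − 0.431×(-0.0) = -11.481
f_A = -11.481 / -62.7 = 0.1831

0.183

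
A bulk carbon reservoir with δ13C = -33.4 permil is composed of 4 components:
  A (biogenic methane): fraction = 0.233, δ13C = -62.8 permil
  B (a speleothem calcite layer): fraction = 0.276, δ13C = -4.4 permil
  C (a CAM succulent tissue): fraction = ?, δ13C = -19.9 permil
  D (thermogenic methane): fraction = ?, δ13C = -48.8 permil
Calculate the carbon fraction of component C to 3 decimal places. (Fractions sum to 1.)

Let f_C and f_D be the unknown fractions; fractions sum to 1 so f_C + f_D = 0.491.
Mass balance: Σ fᵢ·δᵢ = δ_bulk ⇒ f_C·(-19.9) + f_D·(-48.8) = -33.4 − (-15.847) = -17.553
Substitute f_D = 0.491 − f_C:
f_C·(-19.9 − -48.8) = -17.553 − 0.491×(-48.8) = 6.408
f_C = 6.408 / 28.9 = 0.2217

0.222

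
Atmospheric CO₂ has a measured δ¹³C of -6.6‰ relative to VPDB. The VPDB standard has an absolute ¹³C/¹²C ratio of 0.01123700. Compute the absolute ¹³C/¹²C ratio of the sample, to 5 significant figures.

R_sample = R_standard × (δ¹³C/1000 + 1)
R_sample = 0.01123700 × (-6.6/1000 + 1) = 0.01123700 × 0.993400
R_sample = 0.0111628

0.011163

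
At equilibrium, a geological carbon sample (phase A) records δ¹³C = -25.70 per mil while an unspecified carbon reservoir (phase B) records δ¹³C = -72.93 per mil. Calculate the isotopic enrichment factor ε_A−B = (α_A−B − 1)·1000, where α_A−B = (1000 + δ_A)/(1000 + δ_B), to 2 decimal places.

50.95 per mil

α_A−B = (1000 + -25.70) / (1000 + -72.93) = 974.30 / 927.07 = 1.050945
ε_A−B = (1.050945 − 1) × 1000 = 50.945 per mil
(The approximation ε ≈ δ_A − δ_B would give 47.23 per mil.)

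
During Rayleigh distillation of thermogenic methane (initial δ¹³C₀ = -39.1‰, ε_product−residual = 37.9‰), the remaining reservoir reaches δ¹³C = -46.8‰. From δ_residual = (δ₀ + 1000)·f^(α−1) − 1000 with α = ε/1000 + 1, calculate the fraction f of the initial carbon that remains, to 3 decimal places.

α − 1 = ε/1000 = 0.0379
(δ_res + 1000)/(δ₀ + 1000) = (-46.8 + 1000)/(-39.1 + 1000) = 953.2/960.9 = 0.991987
f = 0.991987^(1/0.0379) = exp(ln(0.991987)/0.0379) = exp(-0.00805/0.0379)
f = exp(-0.2123) = 0.8087

0.809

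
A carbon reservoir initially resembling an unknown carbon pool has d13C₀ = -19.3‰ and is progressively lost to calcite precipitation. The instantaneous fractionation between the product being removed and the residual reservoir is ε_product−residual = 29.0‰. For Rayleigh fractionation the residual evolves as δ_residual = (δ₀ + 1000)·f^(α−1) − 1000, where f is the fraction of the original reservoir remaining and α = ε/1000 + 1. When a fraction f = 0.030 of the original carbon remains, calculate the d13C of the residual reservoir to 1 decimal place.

-114.1‰

Rayleigh residual: δ_res = (δ₀ + 1000)·f^(α−1) − 1000
α = ε/1000 + 1 = 1.02900, so α − 1 = 0.02900
f^(α−1) = 0.030^(0.02900) = 0.903309
δ_res = (-19.3 + 1000) × 0.903309 − 1000 = 885.876 − 1000 = -114.12‰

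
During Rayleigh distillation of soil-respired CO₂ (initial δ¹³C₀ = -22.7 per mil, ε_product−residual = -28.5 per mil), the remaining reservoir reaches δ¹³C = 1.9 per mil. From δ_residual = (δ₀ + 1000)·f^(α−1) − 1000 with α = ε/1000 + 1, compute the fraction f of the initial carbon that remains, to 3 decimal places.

α − 1 = ε/1000 = -0.0285
(δ_res + 1000)/(δ₀ + 1000) = (1.9 + 1000)/(-22.7 + 1000) = 1001.9/977.3 = 1.025171
f = 1.025171^(1/-0.0285) = exp(ln(1.025171)/-0.0285) = exp(0.02486/-0.0285)
f = exp(-0.8723) = 0.4180

0.418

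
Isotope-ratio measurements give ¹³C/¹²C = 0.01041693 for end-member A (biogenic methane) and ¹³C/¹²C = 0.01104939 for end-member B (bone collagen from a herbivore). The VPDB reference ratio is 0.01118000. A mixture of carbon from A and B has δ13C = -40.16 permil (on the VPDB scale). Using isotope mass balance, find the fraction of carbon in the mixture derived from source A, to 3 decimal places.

δ_A = (0.01041693/0.01118000 − 1)×1000 = (0.931747 − 1)×1000 = -68.253 permil
δ_B = (0.01104939/0.01118000 − 1)×1000 = (0.988318 − 1)×1000 = -11.682 permil
f_A = (δ_mix − δ_B)/(δ_A − δ_B) = (-40.16 − (-11.682))/(-68.253 − (-11.682))
f_A = -28.478 / -56.571 = 0.5034

0.503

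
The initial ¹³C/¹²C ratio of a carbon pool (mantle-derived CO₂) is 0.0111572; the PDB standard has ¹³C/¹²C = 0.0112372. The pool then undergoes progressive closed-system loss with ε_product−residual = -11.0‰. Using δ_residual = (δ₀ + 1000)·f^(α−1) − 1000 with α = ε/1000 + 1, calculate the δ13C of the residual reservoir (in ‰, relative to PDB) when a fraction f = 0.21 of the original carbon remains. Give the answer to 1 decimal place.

δ₀ = (0.0111572/0.0112372 − 1)×1000 = (0.992881 − 1)×1000 = -7.119‰
α − 1 = ε/1000 = -0.0110
f^(α−1) = 0.21^(-0.0110) = 1.017315
δ_res = (-7.119 + 1000) × 1.017315 − 1000 = 1010.073 − 1000 = 10.07‰

10.1‰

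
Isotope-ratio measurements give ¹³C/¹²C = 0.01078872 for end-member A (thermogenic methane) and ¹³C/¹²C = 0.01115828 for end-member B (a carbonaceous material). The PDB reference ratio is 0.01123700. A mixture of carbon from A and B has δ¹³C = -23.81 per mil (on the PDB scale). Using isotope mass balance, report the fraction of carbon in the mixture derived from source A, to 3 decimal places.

0.511

δ_A = (0.01078872/0.01123700 − 1)×1000 = (0.960107 − 1)×1000 = -39.893 per mil
δ_B = (0.01115828/0.01123700 − 1)×1000 = (0.992995 − 1)×1000 = -7.005 per mil
f_A = (δ_mix − δ_B)/(δ_A − δ_B) = (-23.81 − (-7.005))/(-39.893 − (-7.005))
f_A = -16.805 / -32.888 = 0.5110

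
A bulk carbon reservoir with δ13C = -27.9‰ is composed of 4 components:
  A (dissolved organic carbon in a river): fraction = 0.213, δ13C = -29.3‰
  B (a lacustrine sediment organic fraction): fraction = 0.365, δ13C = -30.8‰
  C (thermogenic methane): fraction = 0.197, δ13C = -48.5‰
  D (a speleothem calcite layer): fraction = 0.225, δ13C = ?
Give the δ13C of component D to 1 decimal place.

-3.8‰

Isotope mass balance: δ_bulk = Σ fᵢ·δᵢ.
-27.9 = 0.213×(-29.3) + 0.365×(-30.8) + 0.197×(-48.5) + 0.225×δ_D
0.225·δ_D = -27.9 − (-27.037) = -0.863
δ_D = -0.863 / 0.225 = -3.83‰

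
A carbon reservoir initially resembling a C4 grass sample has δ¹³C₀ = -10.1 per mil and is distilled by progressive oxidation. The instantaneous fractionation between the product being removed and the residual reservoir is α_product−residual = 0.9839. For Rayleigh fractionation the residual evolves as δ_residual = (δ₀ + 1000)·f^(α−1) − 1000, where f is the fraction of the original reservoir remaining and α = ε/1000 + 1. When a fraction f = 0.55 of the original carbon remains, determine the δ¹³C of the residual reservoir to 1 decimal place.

Rayleigh residual: δ_res = (δ₀ + 1000)·f^(α−1) − 1000
α − 1 = -0.01610
f^(α−1) = 0.55^(-0.01610) = 1.009672
δ_res = (-10.1 + 1000) × 1.009672 − 1000 = 999.474 − 1000 = -0.53 per mil

-0.5 per mil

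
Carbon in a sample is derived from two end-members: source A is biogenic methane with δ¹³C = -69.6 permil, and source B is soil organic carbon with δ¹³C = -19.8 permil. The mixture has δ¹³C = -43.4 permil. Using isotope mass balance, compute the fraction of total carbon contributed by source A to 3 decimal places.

0.474

δ_mix = f_A·δ_A + (1 − f_A)·δ_B  ⇒  f_A = (δ_mix − δ_B)/(δ_A − δ_B)
f_A = (-43.4 − (-19.8)) / (-69.6 − (-19.8))
f_A = -23.6 / -49.8 = 0.4739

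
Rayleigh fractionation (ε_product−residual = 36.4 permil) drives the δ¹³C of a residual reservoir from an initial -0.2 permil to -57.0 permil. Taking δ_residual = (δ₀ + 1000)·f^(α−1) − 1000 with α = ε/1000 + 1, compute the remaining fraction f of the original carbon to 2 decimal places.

0.20

α − 1 = ε/1000 = 0.0364
(δ_res + 1000)/(δ₀ + 1000) = (-57.0 + 1000)/(-0.2 + 1000) = 943.0/999.8 = 0.943189
f = 0.943189^(1/0.0364) = exp(ln(0.943189)/0.0364) = exp(-0.05849/0.0364)
f = exp(-1.6068) = 0.2005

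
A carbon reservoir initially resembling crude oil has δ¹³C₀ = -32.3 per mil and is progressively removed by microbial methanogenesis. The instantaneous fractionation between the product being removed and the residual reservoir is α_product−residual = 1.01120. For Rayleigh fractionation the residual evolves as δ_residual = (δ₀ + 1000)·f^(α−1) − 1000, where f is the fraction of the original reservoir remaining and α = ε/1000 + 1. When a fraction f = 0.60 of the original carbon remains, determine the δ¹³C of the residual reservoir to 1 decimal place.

-37.8 per mil

Rayleigh residual: δ_res = (δ₀ + 1000)·f^(α−1) − 1000
α − 1 = 0.01120
f^(α−1) = 0.60^(0.01120) = 0.994295
δ_res = (-32.3 + 1000) × 0.994295 − 1000 = 962.179 − 1000 = -37.82 per mil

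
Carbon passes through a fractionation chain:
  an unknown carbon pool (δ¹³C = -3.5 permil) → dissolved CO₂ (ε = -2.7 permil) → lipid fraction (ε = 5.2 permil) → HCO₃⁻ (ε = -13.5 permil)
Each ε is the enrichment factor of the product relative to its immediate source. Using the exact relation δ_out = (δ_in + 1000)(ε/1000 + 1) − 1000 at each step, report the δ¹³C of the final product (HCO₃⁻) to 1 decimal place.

-14.5 permil

step 1: δ = (-3.50 + 1000)·(-2.7/1000 + 1) − 1000 = -6.19 permil
step 2: δ = (-6.19 + 1000)·(5.2/1000 + 1) − 1000 = -1.02 permil
step 3: δ = (-1.02 + 1000)·(-13.5/1000 + 1) − 1000 = -14.51 permil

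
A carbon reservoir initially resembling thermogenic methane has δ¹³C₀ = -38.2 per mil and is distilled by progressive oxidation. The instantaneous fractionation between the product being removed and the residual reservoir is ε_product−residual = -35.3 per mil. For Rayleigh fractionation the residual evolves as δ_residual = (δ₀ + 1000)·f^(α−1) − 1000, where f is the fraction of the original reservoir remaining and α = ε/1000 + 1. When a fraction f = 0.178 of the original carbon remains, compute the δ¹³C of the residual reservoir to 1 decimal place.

22.2 per mil

Rayleigh residual: δ_res = (δ₀ + 1000)·f^(α−1) − 1000
α = ε/1000 + 1 = 0.96470, so α − 1 = -0.03530
f^(α−1) = 0.178^(-0.03530) = 1.062821
δ_res = (-38.2 + 1000) × 1.062821 − 1000 = 1022.221 − 1000 = 22.22 per mil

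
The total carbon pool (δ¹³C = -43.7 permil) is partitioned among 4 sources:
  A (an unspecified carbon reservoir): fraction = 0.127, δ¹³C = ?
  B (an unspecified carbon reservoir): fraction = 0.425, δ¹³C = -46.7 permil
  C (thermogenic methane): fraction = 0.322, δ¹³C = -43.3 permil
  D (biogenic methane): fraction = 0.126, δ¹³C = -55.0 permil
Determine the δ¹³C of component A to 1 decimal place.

-23.5 permil

Isotope mass balance: δ_bulk = Σ fᵢ·δᵢ.
-43.7 = 0.127×δ_A + 0.425×(-46.7) + 0.322×(-43.3) + 0.126×(-55.0)
0.127·δ_A = -43.7 − (-40.720) = -2.980
δ_A = -2.980 / 0.127 = -23.46 permil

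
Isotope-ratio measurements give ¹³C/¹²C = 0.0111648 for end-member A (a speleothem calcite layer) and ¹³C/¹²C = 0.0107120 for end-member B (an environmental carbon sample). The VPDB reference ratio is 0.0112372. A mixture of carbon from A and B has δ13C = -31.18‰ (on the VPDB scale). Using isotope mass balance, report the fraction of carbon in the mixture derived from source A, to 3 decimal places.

δ_A = (0.0111648/0.0112372 − 1)×1000 = (0.993557 − 1)×1000 = -6.443‰
δ_B = (0.0107120/0.0112372 − 1)×1000 = (0.953262 − 1)×1000 = -46.738‰
f_A = (δ_mix − δ_B)/(δ_A − δ_B) = (-31.18 − (-46.738))/(-6.443 − (-46.738))
f_A = 15.558 / 40.295 = 0.3861

0.386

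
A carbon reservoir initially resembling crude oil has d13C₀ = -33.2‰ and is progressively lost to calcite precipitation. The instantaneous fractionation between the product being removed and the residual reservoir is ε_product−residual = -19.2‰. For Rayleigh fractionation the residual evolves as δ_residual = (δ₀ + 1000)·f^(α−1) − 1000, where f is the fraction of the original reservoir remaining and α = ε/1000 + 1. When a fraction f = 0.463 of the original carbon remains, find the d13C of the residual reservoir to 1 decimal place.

Rayleigh residual: δ_res = (δ₀ + 1000)·f^(α−1) − 1000
α = ε/1000 + 1 = 0.98080, so α − 1 = -0.01920
f^(α−1) = 0.463^(-0.01920) = 1.014894
δ_res = (-33.2 + 1000) × 1.014894 − 1000 = 981.200 − 1000 = -18.80‰

-18.8‰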